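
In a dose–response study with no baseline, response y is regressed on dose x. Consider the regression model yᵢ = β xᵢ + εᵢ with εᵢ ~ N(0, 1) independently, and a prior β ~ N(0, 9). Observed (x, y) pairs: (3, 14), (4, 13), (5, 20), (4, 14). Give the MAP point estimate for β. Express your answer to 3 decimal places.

log p(β | y) = −Σ(yᵢ − βxᵢ)²/(2·1) − β²/(2·9) + const.
Setting the derivative to zero: Σxᵢ(yᵢ − βxᵢ)/1 − β/9 = 0, so β = Σxᵢyᵢ / (Σxᵢ² + σ²/τ²).
Σxᵢyᵢ = 3·14 + 4·13 + 5·20 + 4·14 = 250; Σxᵢ² = 66; σ²/τ² = 1/9.
β̂_MAP = 250 / (66 + 1/9) = 250/(595/9) = 450/119 ≈ 3.782.

β̂_MAP = 3.782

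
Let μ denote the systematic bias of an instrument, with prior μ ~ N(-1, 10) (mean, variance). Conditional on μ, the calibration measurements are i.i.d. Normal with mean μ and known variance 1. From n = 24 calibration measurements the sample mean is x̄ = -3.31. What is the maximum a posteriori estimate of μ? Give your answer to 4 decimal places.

n = 24, x̄ = -3.31.
For a Normal prior and Normal likelihood with known variance, the posterior is Normal; its mode equals its mean, the precision-weighted average.
Prior precision 1/σ₀² = 1/10 = 0.1; data precision n/σ² = 24/1 = 24.
μ̂ = (0.1·(-1) + 24·(-3.31)) / (0.1 + 24) = (-79.54)/24.1 = -3977/1205 ≈ -3.3004.

μ̂_MAP = -3.3004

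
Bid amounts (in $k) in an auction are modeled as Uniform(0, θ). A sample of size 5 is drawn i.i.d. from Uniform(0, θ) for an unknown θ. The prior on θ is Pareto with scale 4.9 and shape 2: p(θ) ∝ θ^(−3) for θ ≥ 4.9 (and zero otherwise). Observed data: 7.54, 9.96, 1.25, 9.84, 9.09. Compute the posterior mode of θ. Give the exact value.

The Uniform(0, θ) likelihood is θ^(−n) for θ ≥ max(xᵢ), zero otherwise. Here max(xᵢ) = 9.96.
Posterior ∝ θ^(−3) · θ^(−5) = θ^(−8) on θ ≥ max(4.9, 9.96) = 9.96.
This density is strictly decreasing in θ, so the posterior mode lies at the lower boundary of the support.

θ̂_MAP = 9.96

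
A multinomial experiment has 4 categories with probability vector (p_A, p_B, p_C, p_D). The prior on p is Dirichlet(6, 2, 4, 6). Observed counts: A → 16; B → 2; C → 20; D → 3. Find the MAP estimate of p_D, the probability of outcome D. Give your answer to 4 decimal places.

The posterior is Dirichlet(αᵢ + nᵢ) = Dirichlet(22, 4, 24, 9).
For a Dirichlet(a₁,…,a_K) with all aᵢ > 1, the mode has j-th component (aⱼ − 1)/(Σaᵢ − K).
Here Σaᵢ = 59 and K = 4, so p_D = (9 − 1)/(59 − 4) = 8/55 ≈ 0.1455.

MAP estimate of p_D = 0.1455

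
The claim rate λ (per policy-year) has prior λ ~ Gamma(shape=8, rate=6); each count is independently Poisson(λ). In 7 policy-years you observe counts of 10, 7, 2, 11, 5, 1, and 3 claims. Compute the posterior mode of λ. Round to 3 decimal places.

Σxᵢ = 10+7+2+11+5+1+3 = 39, with n = 7.
Posterior ∝ λ^7e^(−6λ) · λ^39e^(−7λ) = λ^46e^(−13λ), i.e. Gamma(shape=47, rate=13).
The mode of a Gamma(a, b) with a ≥ 1 (shape–rate) is (a−1)/b = 46/13 ≈ 3.538.

λ̂_MAP = 3.538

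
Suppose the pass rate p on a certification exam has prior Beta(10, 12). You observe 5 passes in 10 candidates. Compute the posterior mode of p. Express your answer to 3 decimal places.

Prior: Beta(10, 12).
Data: 5 successes in 10 trials. The binomial likelihood contributes p^5(1−p)^5, so the posterior is Beta(10+5, 12+5) = Beta(15, 17).
For Beta(a, b) with a, b > 1 the mode is (a−1)/(a+b−2) = 14/30 ≈ 0.467.

p̂_MAP = 0.467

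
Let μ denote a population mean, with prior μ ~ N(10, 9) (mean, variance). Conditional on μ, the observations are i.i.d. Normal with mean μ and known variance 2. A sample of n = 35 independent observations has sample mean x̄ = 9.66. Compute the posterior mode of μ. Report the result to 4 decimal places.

n = 35, x̄ = 9.66.
For a Normal prior and Normal likelihood with known variance, the posterior is Normal; its mode equals its mean, the precision-weighted average.
Prior precision 1/σ₀² = 1/9; data precision n/σ² = 35/2 = 17.5.
μ̂ = ((1/9)·10 + 17.5·9.66) / (1/9 + 17.5) = (30629/180)/(317/18) = 30629/3170 ≈ 9.6621.

μ̂_MAP = 9.6621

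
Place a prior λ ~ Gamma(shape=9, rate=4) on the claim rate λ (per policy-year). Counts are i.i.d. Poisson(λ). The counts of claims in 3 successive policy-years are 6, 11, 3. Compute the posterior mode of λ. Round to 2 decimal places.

λ̂_MAP = 4.00

Σxᵢ = 6+11+3 = 20, with n = 3.
Posterior ∝ λ^8e^(−4λ) · λ^20e^(−3λ) = λ^28e^(−7λ), i.e. Gamma(shape=29, rate=7).
The mode of a Gamma(a, b) with a ≥ 1 (shape–rate) is (a−1)/b = 28/7 ≈ 4.00.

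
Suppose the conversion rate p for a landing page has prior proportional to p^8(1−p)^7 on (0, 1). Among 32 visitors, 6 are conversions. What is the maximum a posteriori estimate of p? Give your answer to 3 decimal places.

p̂_MAP = 0.298

The prior density ∝ p^8(1−p)^7 is the kernel of Beta(9, 8).
Data: 6 successes in 32 trials. The binomial likelihood contributes p^6(1−p)^26, so the posterior is Beta(9+6, 8+26) = Beta(15, 34).
For Beta(a, b) with a, b > 1 the mode is (a−1)/(a+b−2) = 14/47 ≈ 0.298.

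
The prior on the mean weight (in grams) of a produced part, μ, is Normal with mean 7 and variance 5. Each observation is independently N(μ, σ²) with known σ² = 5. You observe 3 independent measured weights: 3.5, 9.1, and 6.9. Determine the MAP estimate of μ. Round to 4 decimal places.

n = 3; x̄ = (3.5 + 9.1 + 6.9)/3 = 19.5/3 = 6.5.
For a Normal prior and Normal likelihood with known variance, the posterior is Normal; its mode equals its mean, the precision-weighted average.
Prior precision 1/σ₀² = 1/5 = 0.2; data precision n/σ² = 3/5 = 0.6.
μ̂ = (0.2·7 + 0.6·6.5) / (0.2 + 0.6) = 5.3/0.8 = 6.6250.

μ̂_MAP = 6.6250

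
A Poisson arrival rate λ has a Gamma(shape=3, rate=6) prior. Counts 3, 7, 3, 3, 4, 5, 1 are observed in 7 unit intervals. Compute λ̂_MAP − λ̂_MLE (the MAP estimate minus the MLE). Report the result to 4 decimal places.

MAP − MLE = -1.5604

Σxᵢ = 26. Posterior is Gamma(29, 13); MAP = (29−1)/13 = 28/13 ≈ 2.15385.
MLE = x̄ = 26/7 ≈ 3.71429.
Difference = 28/13 − 26/7 = -142/91 ≈ -1.5604.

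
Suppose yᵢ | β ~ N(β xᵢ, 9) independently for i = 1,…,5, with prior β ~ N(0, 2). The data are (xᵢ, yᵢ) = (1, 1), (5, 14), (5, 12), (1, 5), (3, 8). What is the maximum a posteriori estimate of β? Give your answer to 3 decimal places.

β̂_MAP = 2.443

log p(β | y) = −Σ(yᵢ − βxᵢ)²/(2·9) − β²/(2·2) + const.
Setting the derivative to zero: Σxᵢ(yᵢ − βxᵢ)/9 − β/2 = 0, so β = Σxᵢyᵢ / (Σxᵢ² + σ²/τ²).
Σxᵢyᵢ = 1·1 + 5·14 + 5·12 + 1·5 + 3·8 = 160; Σxᵢ² = 61; σ²/τ² = 4.5.
β̂_MAP = 160 / (61 + 4.5) = 160/65.5 ≈ 2.443.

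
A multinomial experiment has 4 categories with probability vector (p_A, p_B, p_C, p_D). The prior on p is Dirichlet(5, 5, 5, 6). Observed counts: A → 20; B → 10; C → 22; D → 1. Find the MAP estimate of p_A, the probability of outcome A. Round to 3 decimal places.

MAP estimate of p_A = 0.343

The posterior is Dirichlet(αᵢ + nᵢ) = Dirichlet(25, 15, 27, 7).
For a Dirichlet(a₁,…,a_K) with all aᵢ > 1, the mode has j-th component (aⱼ − 1)/(Σaᵢ − K).
Here Σaᵢ = 74 and K = 4, so p_A = (25 − 1)/(74 − 4) = 24/70 ≈ 0.343.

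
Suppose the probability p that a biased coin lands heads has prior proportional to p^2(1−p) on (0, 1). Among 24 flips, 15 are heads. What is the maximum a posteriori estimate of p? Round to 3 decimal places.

The prior density ∝ p^2(1−p)^1 is the kernel of Beta(3, 2).
Data: 15 successes in 24 trials. The binomial likelihood contributes p^15(1−p)^9, so the posterior is Beta(3+15, 2+9) = Beta(18, 11).
For Beta(a, b) with a, b > 1 the mode is (a−1)/(a+b−2) = 17/27 ≈ 0.630.

p̂_MAP = 0.630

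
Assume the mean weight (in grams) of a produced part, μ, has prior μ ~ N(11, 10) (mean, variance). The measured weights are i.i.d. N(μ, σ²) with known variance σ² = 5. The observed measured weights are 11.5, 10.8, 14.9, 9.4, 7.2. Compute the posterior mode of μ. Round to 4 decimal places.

μ̂_MAP = 10.7818

n = 5; x̄ = (11.5 + 10.8 + 14.9 + 9.4 + 7.2)/5 = 53.8/5 = 10.76.
For a Normal prior and Normal likelihood with known variance, the posterior is Normal; its mode equals its mean, the precision-weighted average.
Prior precision 1/σ₀² = 1/10 = 0.1; data precision n/σ² = 5/5 = 1.
μ̂ = (0.1·11 + 1·10.76) / (0.1 + 1) = 11.86/1.1 = 593/55 ≈ 10.7818.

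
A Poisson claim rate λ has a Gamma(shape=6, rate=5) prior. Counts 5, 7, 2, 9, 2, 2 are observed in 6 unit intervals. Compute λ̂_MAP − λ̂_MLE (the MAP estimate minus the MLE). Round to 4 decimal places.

Σxᵢ = 27. Posterior is Gamma(33, 11); MAP = (33−1)/11 = 32/11 ≈ 2.90909.
MLE = x̄ = 27/6 ≈ 4.50000.
Difference = 32/11 − 27/6 = -35/22 ≈ -1.5909.

MAP − MLE = -1.5909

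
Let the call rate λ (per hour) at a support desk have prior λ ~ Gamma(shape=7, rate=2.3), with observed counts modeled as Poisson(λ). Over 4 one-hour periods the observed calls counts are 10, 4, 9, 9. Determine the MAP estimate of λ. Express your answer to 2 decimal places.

Σxᵢ = 10+4+9+9 = 32, with n = 4.
Posterior ∝ λ^6e^(−2.3λ) · λ^32e^(−4λ) = λ^38e^(−6.3λ), i.e. Gamma(shape=39, rate=6.3).
The mode of a Gamma(a, b) with a ≥ 1 (shape–rate) is (a−1)/b = 38/6.3 ≈ 6.03.

λ̂_MAP = 6.03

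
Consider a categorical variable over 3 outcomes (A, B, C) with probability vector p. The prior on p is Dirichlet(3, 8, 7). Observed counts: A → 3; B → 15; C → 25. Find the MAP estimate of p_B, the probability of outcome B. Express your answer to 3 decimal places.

The posterior is Dirichlet(αᵢ + nᵢ) = Dirichlet(6, 23, 32).
For a Dirichlet(a₁,…,a_K) with all aᵢ > 1, the mode has j-th component (aⱼ − 1)/(Σaᵢ − K).
Here Σaᵢ = 61 and K = 3, so p_B = (23 − 1)/(61 − 3) = 22/58 ≈ 0.379.

MAP estimate of p_B = 0.379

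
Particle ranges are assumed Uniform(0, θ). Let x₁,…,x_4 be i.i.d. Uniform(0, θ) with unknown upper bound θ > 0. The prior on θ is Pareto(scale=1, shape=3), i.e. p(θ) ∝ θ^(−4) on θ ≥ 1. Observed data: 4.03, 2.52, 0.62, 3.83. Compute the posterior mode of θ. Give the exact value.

The Uniform(0, θ) likelihood is θ^(−n) for θ ≥ max(xᵢ), zero otherwise. Here max(xᵢ) = 4.03.
Posterior ∝ θ^(−4) · θ^(−4) = θ^(−8) on θ ≥ max(1, 4.03) = 4.03.
This density is strictly decreasing in θ, so the posterior mode lies at the lower boundary of the support.

θ̂_MAP = 4.03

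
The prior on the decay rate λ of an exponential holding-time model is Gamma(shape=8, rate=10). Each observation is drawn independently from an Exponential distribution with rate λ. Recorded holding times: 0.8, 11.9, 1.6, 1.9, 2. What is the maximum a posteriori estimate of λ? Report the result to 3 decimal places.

The Exponential(rate=λ) likelihood is ∝ λ^n e^(−λΣtᵢ). Here n = 5 and Σtᵢ = 0.8 + 11.9 + 1.6 + 1.9 + 2 = 18.2.
Posterior ∝ λ^7e^(−10λ) · λ^5e^(−18.2λ) = λ^12e^(−28.2λ), i.e. Gamma(13, 28.2).
Mode = (a−1)/b = 12/28.2 ≈ 0.426.

λ̂_MAP = 0.426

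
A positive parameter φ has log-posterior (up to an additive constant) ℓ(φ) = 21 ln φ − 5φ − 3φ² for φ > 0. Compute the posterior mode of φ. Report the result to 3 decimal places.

φ̂_MAP = 1.500

ℓ'(φ) = 21/φ − 5 − 6φ. Setting this to zero and multiplying by φ: 6φ² + 5φ − 21 = 0.
φ = (−5 + √(5² + 4·6·21)) / (2·6) = (−5 + √529) / 12 = (−5 + 23)/12 = 3/2.
ℓ''(φ) = −21/φ² − 6 < 0, confirming a maximum.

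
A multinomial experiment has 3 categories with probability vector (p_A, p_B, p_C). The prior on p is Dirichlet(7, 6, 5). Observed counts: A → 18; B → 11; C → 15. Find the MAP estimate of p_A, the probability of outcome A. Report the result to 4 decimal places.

MAP estimate of p_A = 0.4068

The posterior is Dirichlet(αᵢ + nᵢ) = Dirichlet(25, 17, 20).
For a Dirichlet(a₁,…,a_K) with all aᵢ > 1, the mode has j-th component (aⱼ − 1)/(Σaᵢ − K).
Here Σaᵢ = 62 and K = 3, so p_A = (25 − 1)/(62 − 3) = 24/59 ≈ 0.4068.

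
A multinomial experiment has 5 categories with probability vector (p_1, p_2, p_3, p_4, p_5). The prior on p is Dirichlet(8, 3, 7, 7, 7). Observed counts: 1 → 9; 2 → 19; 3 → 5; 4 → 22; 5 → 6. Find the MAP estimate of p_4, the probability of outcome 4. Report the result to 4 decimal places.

The posterior is Dirichlet(αᵢ + nᵢ) = Dirichlet(17, 22, 12, 29, 13).
For a Dirichlet(a₁,…,a_K) with all aᵢ > 1, the mode has j-th component (aⱼ − 1)/(Σaᵢ − K).
Here Σaᵢ = 93 and K = 5, so p_4 = (29 − 1)/(93 − 5) = 28/88 ≈ 0.3182.

MAP estimate: 0.3182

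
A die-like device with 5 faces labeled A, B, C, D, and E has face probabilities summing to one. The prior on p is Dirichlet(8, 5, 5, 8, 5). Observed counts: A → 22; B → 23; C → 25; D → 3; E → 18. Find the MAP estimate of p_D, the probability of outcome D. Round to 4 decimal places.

The posterior is Dirichlet(αᵢ + nᵢ) = Dirichlet(30, 28, 30, 11, 23).
For a Dirichlet(a₁,…,a_K) with all aᵢ > 1, the mode has j-th component (aⱼ − 1)/(Σaᵢ − K).
Here Σaᵢ = 122 and K = 5, so p_D = (11 − 1)/(122 − 5) = 10/117 ≈ 0.0855.

MAP estimate of p_D = 0.0855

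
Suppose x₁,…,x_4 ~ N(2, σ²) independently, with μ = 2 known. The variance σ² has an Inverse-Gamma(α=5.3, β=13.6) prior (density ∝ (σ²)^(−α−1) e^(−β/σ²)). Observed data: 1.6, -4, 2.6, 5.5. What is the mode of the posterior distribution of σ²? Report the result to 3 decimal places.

σ̂²_MAP = 4.577

Sum of squared deviations about the known mean: SS = (1.6−2)² + (-4−2)² + (2.6−2)² + (5.5−2)² = 48.77.
The Normal likelihood contributes (σ²)^(−n/2) exp(−SS/(2σ²)), so the posterior is Inverse-Gamma(α + n/2, β + SS/2) = Inverse-Gamma(7.3, 37.985).
The mode of Inverse-Gamma(a, b) is b/(a+1) = 37.985/8.3 ≈ 4.577.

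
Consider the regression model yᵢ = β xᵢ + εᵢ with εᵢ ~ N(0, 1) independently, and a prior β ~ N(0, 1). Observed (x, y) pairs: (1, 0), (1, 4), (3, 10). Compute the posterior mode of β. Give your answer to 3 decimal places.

β̂_MAP = 2.833

log p(β | y) = −Σ(yᵢ − βxᵢ)²/(2·1) − β²/(2·1) + const.
Setting the derivative to zero: Σxᵢ(yᵢ − βxᵢ)/1 − β/1 = 0, so β = Σxᵢyᵢ / (Σxᵢ² + σ²/τ²).
Σxᵢyᵢ = 1·0 + 1·4 + 3·10 = 34; Σxᵢ² = 11; σ²/τ² = 1.
β̂_MAP = 34 / (11 + 1) = 34/12 ≈ 2.833.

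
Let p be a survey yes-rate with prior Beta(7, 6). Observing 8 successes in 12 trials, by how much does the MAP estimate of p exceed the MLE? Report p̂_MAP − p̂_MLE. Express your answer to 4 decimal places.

Posterior is Beta(15, 10); MAP = (15−1)/(25−2) = 14/23 ≈ 0.60870.
MLE ignores the prior: p̂_MLE = k/n = 8/12 ≈ 0.66667.
Difference = 14/23 − 8/12 = -4/69 ≈ -0.0580.

MAP − MLE = -0.0580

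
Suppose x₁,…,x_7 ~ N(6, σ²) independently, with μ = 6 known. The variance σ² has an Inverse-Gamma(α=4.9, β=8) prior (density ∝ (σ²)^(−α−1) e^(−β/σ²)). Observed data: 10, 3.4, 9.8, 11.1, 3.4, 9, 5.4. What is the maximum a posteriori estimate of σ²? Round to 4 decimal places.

σ̂²_MAP = 5.0707

Sum of squared deviations about the known mean: SS = (10−6)² + (3.4−6)² + (9.8−6)² + (11.1−6)² + (3.4−6)² + (9−6)² + (5.4−6)² = 79.33.
The Normal likelihood contributes (σ²)^(−n/2) exp(−SS/(2σ²)), so the posterior is Inverse-Gamma(α + n/2, β + SS/2) = Inverse-Gamma(8.4, 47.665).
The mode of Inverse-Gamma(a, b) is b/(a+1) = 47.665/9.4 ≈ 5.0707.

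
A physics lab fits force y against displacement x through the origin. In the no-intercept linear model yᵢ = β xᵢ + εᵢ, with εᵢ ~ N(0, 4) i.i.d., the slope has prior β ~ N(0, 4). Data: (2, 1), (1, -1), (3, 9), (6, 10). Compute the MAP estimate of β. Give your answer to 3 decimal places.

log p(β | y) = −Σ(yᵢ − βxᵢ)²/(2·4) − β²/(2·4) + const.
Setting the derivative to zero: Σxᵢ(yᵢ − βxᵢ)/4 − β/4 = 0, so β = Σxᵢyᵢ / (Σxᵢ² + σ²/τ²).
Σxᵢyᵢ = 2·1 + 1·(-1) + 3·9 + 6·10 = 88; Σxᵢ² = 50; σ²/τ² = 1.
β̂_MAP = 88 / (50 + 1) = 88/51 ≈ 1.725.

β̂_MAP = 1.725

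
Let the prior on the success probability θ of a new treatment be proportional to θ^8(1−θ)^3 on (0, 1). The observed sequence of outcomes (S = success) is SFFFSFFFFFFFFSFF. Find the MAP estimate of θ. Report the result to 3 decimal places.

θ̂_MAP = 0.407

The prior density ∝ θ^8(1−θ)^3 is the kernel of Beta(9, 4).
Data: 3 successes in 16 trials (from the sequence). The binomial likelihood contributes θ^3(1−θ)^13, so the posterior is Beta(9+3, 4+13) = Beta(12, 17).
For Beta(a, b) with a, b > 1 the mode is (a−1)/(a+b−2) = 11/27 ≈ 0.407.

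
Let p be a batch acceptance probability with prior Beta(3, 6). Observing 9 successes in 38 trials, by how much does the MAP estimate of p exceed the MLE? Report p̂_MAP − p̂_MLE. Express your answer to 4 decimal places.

MAP − MLE = 0.0076

Posterior is Beta(12, 35); MAP = (12−1)/(47−2) = 11/45 ≈ 0.24444.
MLE ignores the prior: p̂_MLE = k/n = 9/38 ≈ 0.23684.
Difference = 11/45 − 9/38 = 13/1710 ≈ 0.0076.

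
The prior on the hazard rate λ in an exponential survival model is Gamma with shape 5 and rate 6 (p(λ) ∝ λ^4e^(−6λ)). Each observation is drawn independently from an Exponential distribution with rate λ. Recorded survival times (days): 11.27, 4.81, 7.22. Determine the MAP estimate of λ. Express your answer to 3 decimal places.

The Exponential(rate=λ) likelihood is ∝ λ^n e^(−λΣtᵢ). Here n = 3 and Σtᵢ = 11.27 + 4.81 + 7.22 = 23.30.
Posterior ∝ λ^4e^(−6λ) · λ^3e^(−23.30λ) = λ^7e^(−29.30λ), i.e. Gamma(8, 29.30).
Mode = (a−1)/b = 7/29.30 ≈ 0.239.

λ̂_MAP = 0.239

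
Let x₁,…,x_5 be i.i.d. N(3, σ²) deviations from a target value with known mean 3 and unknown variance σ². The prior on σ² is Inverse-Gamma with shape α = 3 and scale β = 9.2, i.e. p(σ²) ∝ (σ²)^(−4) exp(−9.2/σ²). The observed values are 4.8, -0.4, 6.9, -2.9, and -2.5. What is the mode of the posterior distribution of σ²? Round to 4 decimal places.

σ̂²_MAP = 8.7285

Sum of squared deviations about the known mean: SS = (4.8−3)² + (-0.4−3)² + (6.9−3)² + (-2.9−3)² + (-2.5−3)² = 95.07.
The Normal likelihood contributes (σ²)^(−n/2) exp(−SS/(2σ²)), so the posterior is Inverse-Gamma(α + n/2, β + SS/2) = Inverse-Gamma(5.5, 56.735).
The mode of Inverse-Gamma(a, b) is b/(a+1) = 56.735/6.5 ≈ 8.7285.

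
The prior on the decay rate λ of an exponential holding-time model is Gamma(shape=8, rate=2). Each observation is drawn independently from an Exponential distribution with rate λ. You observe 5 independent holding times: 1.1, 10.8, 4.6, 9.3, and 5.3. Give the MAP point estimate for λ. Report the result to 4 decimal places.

The Exponential(rate=λ) likelihood is ∝ λ^n e^(−λΣtᵢ). Here n = 5 and Σtᵢ = 1.1 + 10.8 + 4.6 + 9.3 + 5.3 = 31.1.
Posterior ∝ λ^7e^(−2λ) · λ^5e^(−31.1λ) = λ^12e^(−33.1λ), i.e. Gamma(13, 33.1).
Mode = (a−1)/b = 12/33.1 ≈ 0.3625.

λ̂_MAP = 0.3625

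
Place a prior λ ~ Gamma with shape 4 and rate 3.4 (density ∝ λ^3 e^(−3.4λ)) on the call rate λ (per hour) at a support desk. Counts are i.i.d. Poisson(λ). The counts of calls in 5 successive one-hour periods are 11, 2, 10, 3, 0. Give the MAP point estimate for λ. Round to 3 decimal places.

Σxᵢ = 11+2+10+3+0 = 26, with n = 5.
Posterior ∝ λ^3e^(−3.4λ) · λ^26e^(−5λ) = λ^29e^(−8.4λ), i.e. Gamma(shape=30, rate=8.4).
The mode of a Gamma(a, b) with a ≥ 1 (shape–rate) is (a−1)/b = 29/8.4 ≈ 3.452.

λ̂_MAP = 3.452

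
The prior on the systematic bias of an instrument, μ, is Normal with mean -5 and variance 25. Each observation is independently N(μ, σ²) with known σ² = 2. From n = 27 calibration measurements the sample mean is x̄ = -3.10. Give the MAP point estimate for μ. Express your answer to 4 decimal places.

μ̂_MAP = -3.1056

n = 27, x̄ = -3.10.
For a Normal prior and Normal likelihood with known variance, the posterior is Normal; its mode equals its mean, the precision-weighted average.
Prior precision 1/σ₀² = 1/25 = 0.04; data precision n/σ² = 27/2 = 13.5.
μ̂ = (0.04·(-5) + 13.5·(-3.1)) / (0.04 + 13.5) = (-42.05)/13.54 = -4205/1354 ≈ -3.1056.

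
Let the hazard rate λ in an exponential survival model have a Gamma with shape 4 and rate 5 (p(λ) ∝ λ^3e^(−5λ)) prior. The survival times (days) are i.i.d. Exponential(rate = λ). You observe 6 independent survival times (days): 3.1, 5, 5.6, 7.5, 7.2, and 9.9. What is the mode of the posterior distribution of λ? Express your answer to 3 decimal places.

λ̂_MAP = 0.208

The Exponential(rate=λ) likelihood is ∝ λ^n e^(−λΣtᵢ). Here n = 6 and Σtᵢ = 3.1 + 5 + 5.6 + 7.5 + 7.2 + 9.9 = 38.3.
Posterior ∝ λ^3e^(−5λ) · λ^6e^(−38.3λ) = λ^9e^(−43.3λ), i.e. Gamma(10, 43.3).
Mode = (a−1)/b = 9/43.3 ≈ 0.208.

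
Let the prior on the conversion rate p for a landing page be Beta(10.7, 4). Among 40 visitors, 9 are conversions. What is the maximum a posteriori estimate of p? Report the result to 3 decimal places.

Prior: Beta(10.7, 4).
Data: 9 successes in 40 trials. The binomial likelihood contributes p^9(1−p)^31, so the posterior is Beta(10.7+9, 4+31) = Beta(19.7, 35).
For Beta(a, b) with a, b > 1 the mode is (a−1)/(a+b−2) = 18.7/52.7 ≈ 0.355.

p̂_MAP = 0.355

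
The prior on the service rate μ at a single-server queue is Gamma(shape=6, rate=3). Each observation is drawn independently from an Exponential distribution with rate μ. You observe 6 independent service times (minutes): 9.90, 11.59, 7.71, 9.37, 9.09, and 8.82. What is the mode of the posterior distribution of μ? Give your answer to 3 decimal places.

μ̂_MAP = 0.185

The Exponential(rate=μ) likelihood is ∝ μ^n e^(−μΣtᵢ). Here n = 6 and Σtᵢ = 9.90 + 11.59 + 7.71 + 9.37 + 9.09 + 8.82 = 56.48.
Posterior ∝ μ^5e^(−3μ) · μ^6e^(−56.48μ) = μ^11e^(−59.48μ), i.e. Gamma(12, 59.48).
Mode = (a−1)/b = 11/59.48 ≈ 0.185.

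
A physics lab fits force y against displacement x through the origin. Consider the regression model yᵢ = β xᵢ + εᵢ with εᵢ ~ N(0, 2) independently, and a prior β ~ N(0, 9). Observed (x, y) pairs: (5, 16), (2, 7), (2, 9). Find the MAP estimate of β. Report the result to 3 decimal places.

β̂_MAP = 3.371

log p(β | y) = −Σ(yᵢ − βxᵢ)²/(2·2) − β²/(2·9) + const.
Setting the derivative to zero: Σxᵢ(yᵢ − βxᵢ)/2 − β/9 = 0, so β = Σxᵢyᵢ / (Σxᵢ² + σ²/τ²).
Σxᵢyᵢ = 5·16 + 2·7 + 2·9 = 112; Σxᵢ² = 33; σ²/τ² = 2/9.
β̂_MAP = 112 / (33 + 2/9) = 112/(299/9) = 1008/299 ≈ 3.371.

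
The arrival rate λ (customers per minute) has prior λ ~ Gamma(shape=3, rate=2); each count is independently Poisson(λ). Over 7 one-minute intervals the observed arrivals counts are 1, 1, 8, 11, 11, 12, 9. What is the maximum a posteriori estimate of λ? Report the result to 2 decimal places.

λ̂_MAP = 6.11

Σxᵢ = 1+1+8+11+11+12+9 = 53, with n = 7.
Posterior ∝ λ^2e^(−2λ) · λ^53e^(−7λ) = λ^55e^(−9λ), i.e. Gamma(shape=56, rate=9).
The mode of a Gamma(a, b) with a ≥ 1 (shape–rate) is (a−1)/b = 55/9 ≈ 6.11.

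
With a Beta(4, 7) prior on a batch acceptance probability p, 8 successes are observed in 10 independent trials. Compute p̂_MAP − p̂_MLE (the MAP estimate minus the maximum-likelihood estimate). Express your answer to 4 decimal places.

MAP − MLE = -0.2211

Posterior is Beta(12, 9); MAP = (12−1)/(21−2) = 11/19 ≈ 0.57895.
MLE ignores the prior: p̂_MLE = k/n = 8/10 ≈ 0.80000.
Difference = 11/19 − 8/10 = -21/95 ≈ -0.2211.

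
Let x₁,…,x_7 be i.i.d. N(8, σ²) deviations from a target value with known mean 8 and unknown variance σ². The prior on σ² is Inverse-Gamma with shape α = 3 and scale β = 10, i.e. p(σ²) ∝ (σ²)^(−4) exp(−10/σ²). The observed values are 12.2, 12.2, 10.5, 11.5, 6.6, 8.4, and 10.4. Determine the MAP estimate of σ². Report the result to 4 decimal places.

Sum of squared deviations about the known mean: SS = (12.2−8)² + (12.2−8)² + (10.5−8)² + (11.5−8)² + (6.6−8)² + (8.4−8)² + (10.4−8)² = 61.66.
The Normal likelihood contributes (σ²)^(−n/2) exp(−SS/(2σ²)), so the posterior is Inverse-Gamma(α + n/2, β + SS/2) = Inverse-Gamma(6.5, 40.83).
The mode of Inverse-Gamma(a, b) is b/(a+1) = 40.83/7.5 ≈ 5.4440.

σ̂²_MAP = 5.4440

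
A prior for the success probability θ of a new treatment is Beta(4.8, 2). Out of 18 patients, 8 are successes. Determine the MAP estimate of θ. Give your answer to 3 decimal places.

θ̂_MAP = 0.518

Prior: Beta(4.8, 2).
Data: 8 successes in 18 trials. The binomial likelihood contributes θ^8(1−θ)^10, so the posterior is Beta(4.8+8, 2+10) = Beta(12.8, 12).
For Beta(a, b) with a, b > 1 the mode is (a−1)/(a+b−2) = 11.8/22.8 ≈ 0.518.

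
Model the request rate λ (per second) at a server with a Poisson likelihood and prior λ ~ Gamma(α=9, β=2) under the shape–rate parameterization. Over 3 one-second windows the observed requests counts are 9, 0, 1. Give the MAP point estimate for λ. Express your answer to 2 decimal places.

λ̂_MAP = 3.60

Σxᵢ = 9+0+1 = 10, with n = 3.
Posterior ∝ λ^8e^(−2λ) · λ^10e^(−3λ) = λ^18e^(−5λ), i.e. Gamma(shape=19, rate=5).
The mode of a Gamma(a, b) with a ≥ 1 (shape–rate) is (a−1)/b = 18/5 ≈ 3.60.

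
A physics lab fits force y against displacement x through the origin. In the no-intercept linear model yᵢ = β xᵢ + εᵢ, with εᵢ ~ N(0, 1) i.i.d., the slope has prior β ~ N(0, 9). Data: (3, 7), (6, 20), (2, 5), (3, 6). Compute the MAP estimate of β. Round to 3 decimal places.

log p(β | y) = −Σ(yᵢ − βxᵢ)²/(2·1) − β²/(2·9) + const.
Setting the derivative to zero: Σxᵢ(yᵢ − βxᵢ)/1 − β/9 = 0, so β = Σxᵢyᵢ / (Σxᵢ² + σ²/τ²).
Σxᵢyᵢ = 3·7 + 6·20 + 2·5 + 3·6 = 169; Σxᵢ² = 58; σ²/τ² = 1/9.
β̂_MAP = 169 / (58 + 1/9) = 169/(523/9) = 1521/523 ≈ 2.908.

β̂_MAP = 2.908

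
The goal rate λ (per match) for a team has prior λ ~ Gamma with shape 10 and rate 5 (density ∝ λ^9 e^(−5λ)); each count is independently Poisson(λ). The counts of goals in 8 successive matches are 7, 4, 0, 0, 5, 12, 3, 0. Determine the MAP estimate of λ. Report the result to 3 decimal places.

λ̂_MAP = 3.077

Σxᵢ = 7+4+0+0+5+12+3+0 = 31, with n = 8.
Posterior ∝ λ^9e^(−5λ) · λ^31e^(−8λ) = λ^40e^(−13λ), i.e. Gamma(shape=41, rate=13).
The mode of a Gamma(a, b) with a ≥ 1 (shape–rate) is (a−1)/b = 40/13 ≈ 3.077.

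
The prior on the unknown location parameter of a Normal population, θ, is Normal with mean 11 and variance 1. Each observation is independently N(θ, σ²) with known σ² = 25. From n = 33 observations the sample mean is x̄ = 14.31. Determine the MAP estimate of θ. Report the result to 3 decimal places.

θ̂_MAP = 12.883

n = 33, x̄ = 14.31.
For a Normal prior and Normal likelihood with known variance, the posterior is Normal; its mode equals its mean, the precision-weighted average.
Prior precision 1/σ₀² = 1/1 = 1; data precision n/σ² = 33/25 = 1.32.
θ̂ = (1·11 + 1.32·14.31) / (1 + 1.32) = 29.8892/2.32 = 74723/5800 ≈ 12.883.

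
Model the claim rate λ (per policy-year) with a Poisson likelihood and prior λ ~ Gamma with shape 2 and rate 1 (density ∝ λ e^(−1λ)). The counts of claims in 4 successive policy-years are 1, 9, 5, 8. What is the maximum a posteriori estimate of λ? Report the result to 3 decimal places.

λ̂_MAP = 4.800

Σxᵢ = 1+9+5+8 = 23, with n = 4.
Posterior ∝ λe^(−1λ) · λ^23e^(−4λ) = λ^24e^(−5λ), i.e. Gamma(shape=25, rate=5).
The mode of a Gamma(a, b) with a ≥ 1 (shape–rate) is (a−1)/b = 24/5 ≈ 4.800.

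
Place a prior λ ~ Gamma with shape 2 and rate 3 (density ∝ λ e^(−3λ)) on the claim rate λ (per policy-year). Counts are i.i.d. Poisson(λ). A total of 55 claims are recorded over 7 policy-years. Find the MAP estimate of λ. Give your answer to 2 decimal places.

λ̂_MAP = 5.60

Σxᵢ = 55, n = 7.
Posterior ∝ λe^(−3λ) · λ^55e^(−7λ) = λ^56e^(−10λ), i.e. Gamma(shape=57, rate=10).
The mode of a Gamma(a, b) with a ≥ 1 (shape–rate) is (a−1)/b = 56/10 ≈ 5.60.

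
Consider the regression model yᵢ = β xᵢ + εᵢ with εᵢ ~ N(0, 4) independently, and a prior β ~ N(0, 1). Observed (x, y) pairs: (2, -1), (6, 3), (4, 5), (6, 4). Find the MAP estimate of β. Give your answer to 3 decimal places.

β̂_MAP = 0.625

log p(β | y) = −Σ(yᵢ − βxᵢ)²/(2·4) − β²/(2·1) + const.
Setting the derivative to zero: Σxᵢ(yᵢ − βxᵢ)/4 − β/1 = 0, so β = Σxᵢyᵢ / (Σxᵢ² + σ²/τ²).
Σxᵢyᵢ = 2·(-1) + 6·3 + 4·5 + 6·4 = 60; Σxᵢ² = 92; σ²/τ² = 4.
β̂_MAP = 60 / (92 + 4) = 60/96 ≈ 0.625.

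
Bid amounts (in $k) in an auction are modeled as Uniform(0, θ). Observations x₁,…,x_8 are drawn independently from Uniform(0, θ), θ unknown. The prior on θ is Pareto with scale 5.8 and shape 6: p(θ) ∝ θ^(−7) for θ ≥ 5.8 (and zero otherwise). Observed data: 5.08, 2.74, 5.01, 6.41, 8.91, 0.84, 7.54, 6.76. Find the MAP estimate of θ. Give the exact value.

The Uniform(0, θ) likelihood is θ^(−n) for θ ≥ max(xᵢ), zero otherwise. Here max(xᵢ) = 8.91.
Posterior ∝ θ^(−7) · θ^(−8) = θ^(−15) on θ ≥ max(5.8, 8.91) = 8.91.
This density is strictly decreasing in θ, so the posterior mode lies at the lower boundary of the support.

θ̂_MAP = 8.91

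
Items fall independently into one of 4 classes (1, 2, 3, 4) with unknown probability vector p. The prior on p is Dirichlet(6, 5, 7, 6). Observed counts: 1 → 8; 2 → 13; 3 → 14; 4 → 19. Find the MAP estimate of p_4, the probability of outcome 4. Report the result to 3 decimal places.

The posterior is Dirichlet(αᵢ + nᵢ) = Dirichlet(14, 18, 21, 25).
For a Dirichlet(a₁,…,a_K) with all aᵢ > 1, the mode has j-th component (aⱼ − 1)/(Σaᵢ − K).
Here Σaᵢ = 78 and K = 4, so p_4 = (25 − 1)/(78 − 4) = 24/74 ≈ 0.324.

MAP estimate: 0.324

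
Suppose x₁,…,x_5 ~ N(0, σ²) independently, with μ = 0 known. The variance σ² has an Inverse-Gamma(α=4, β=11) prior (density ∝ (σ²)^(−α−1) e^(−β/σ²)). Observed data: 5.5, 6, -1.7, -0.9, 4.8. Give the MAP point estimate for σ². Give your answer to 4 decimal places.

σ̂²_MAP = 7.6660

Sum of squared deviations about the known mean: SS = (5.5−0)² + (6−0)² + (-1.7−0)² + (-0.9−0)² + (4.8−0)² = 92.99.
The Normal likelihood contributes (σ²)^(−n/2) exp(−SS/(2σ²)), so the posterior is Inverse-Gamma(α + n/2, β + SS/2) = Inverse-Gamma(6.5, 57.495).
The mode of Inverse-Gamma(a, b) is b/(a+1) = 57.495/7.5 ≈ 7.6660.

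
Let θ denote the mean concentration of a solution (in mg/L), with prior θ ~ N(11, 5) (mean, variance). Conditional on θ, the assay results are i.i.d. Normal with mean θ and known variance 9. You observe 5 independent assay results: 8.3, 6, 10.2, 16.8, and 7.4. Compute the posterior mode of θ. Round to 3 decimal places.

θ̂_MAP = 10.074

n = 5; x̄ = (8.3 + 6 + 10.2 + 16.8 + 7.4)/5 = 48.7/5 = 9.74.
For a Normal prior and Normal likelihood with known variance, the posterior is Normal; its mode equals its mean, the precision-weighted average.
Prior precision 1/σ₀² = 1/5 = 0.2; data precision n/σ² = 5/9.
θ̂ = (0.2·11 + (5/9)·9.74) / (0.2 + 5/9) = (137/18)/(34/45) = 685/68 ≈ 10.074.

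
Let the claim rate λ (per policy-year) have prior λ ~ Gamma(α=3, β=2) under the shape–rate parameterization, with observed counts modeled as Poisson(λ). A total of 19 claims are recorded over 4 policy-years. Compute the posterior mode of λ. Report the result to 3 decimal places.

λ̂_MAP = 3.500

Σxᵢ = 19, n = 4.
Posterior ∝ λ^2e^(−2λ) · λ^19e^(−4λ) = λ^21e^(−6λ), i.e. Gamma(shape=22, rate=6).
The mode of a Gamma(a, b) with a ≥ 1 (shape–rate) is (a−1)/b = 21/6 ≈ 3.500.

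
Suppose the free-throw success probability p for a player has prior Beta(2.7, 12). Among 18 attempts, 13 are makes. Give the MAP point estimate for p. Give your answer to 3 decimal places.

p̂_MAP = 0.479

Prior: Beta(2.7, 12).
Data: 13 successes in 18 trials. The binomial likelihood contributes p^13(1−p)^5, so the posterior is Beta(2.7+13, 12+5) = Beta(15.7, 17).
For Beta(a, b) with a, b > 1 the mode is (a−1)/(a+b−2) = 14.7/30.7 ≈ 0.479.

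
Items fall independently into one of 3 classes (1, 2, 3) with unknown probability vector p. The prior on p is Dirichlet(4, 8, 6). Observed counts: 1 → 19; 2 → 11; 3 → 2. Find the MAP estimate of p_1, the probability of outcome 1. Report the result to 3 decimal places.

The posterior is Dirichlet(αᵢ + nᵢ) = Dirichlet(23, 19, 8).
For a Dirichlet(a₁,…,a_K) with all aᵢ > 1, the mode has j-th component (aⱼ − 1)/(Σaᵢ − K).
Here Σaᵢ = 50 and K = 3, so p_1 = (23 − 1)/(50 − 3) = 22/47 ≈ 0.468.

MAP estimate: 0.468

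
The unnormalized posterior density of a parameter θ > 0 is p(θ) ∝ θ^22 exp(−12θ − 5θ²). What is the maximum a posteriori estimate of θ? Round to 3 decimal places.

ℓ'(θ) = 22/θ − 12 − 10θ. Setting this to zero and multiplying by θ: 10θ² + 12θ − 22 = 0.
θ = (−12 + √(12² + 4·10·22)) / (2·10) = (−12 + √1024) / 20 = (−12 + 32)/20 = 1.
ℓ''(θ) = −22/θ² − 10 < 0, confirming a maximum.

θ̂_MAP = 1.000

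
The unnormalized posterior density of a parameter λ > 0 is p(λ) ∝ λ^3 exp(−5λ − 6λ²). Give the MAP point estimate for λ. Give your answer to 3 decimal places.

ℓ'(λ) = 3/λ − 5 − 12λ. Setting this to zero and multiplying by λ: 12λ² + 5λ − 3 = 0.
λ = (−5 + √(5² + 4·12·3)) / (2·12) = (−5 + √169) / 24 = (−5 + 13)/24 = 1/3.
ℓ''(λ) = −3/λ² − 12 < 0, confirming a maximum.

λ̂_MAP = 0.333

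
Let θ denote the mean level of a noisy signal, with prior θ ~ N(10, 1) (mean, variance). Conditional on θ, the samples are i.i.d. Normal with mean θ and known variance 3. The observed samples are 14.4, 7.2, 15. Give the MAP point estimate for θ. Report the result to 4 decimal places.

θ̂_MAP = 11.1000

n = 3; x̄ = (14.4 + 7.2 + 15)/3 = 36.6/3 = 12.2.
For a Normal prior and Normal likelihood with known variance, the posterior is Normal; its mode equals its mean, the precision-weighted average.
Prior precision 1/σ₀² = 1/1 = 1; data precision n/σ² = 3/3 = 1.
θ̂ = (1·10 + 1·12.2) / (1 + 1) = 22.2/2 = 11.1000.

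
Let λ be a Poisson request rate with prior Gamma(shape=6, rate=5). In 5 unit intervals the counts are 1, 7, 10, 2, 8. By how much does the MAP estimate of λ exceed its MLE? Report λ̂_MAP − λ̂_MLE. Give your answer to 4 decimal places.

Σxᵢ = 28. Posterior is Gamma(34, 10); MAP = (34−1)/10 = 33/10 ≈ 3.30000.
MLE = x̄ = 28/5 ≈ 5.60000.
Difference = 33/10 − 28/5 = -23/10 ≈ -2.3000.

MAP − MLE = -2.3000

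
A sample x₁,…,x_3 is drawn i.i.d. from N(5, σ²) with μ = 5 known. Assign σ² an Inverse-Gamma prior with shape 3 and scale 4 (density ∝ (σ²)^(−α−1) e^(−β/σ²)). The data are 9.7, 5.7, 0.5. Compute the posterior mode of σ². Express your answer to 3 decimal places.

σ̂²_MAP = 4.621

Sum of squared deviations about the known mean: SS = (9.7−5)² + (5.7−5)² + (0.5−5)² = 42.83.
The Normal likelihood contributes (σ²)^(−n/2) exp(−SS/(2σ²)), so the posterior is Inverse-Gamma(α + n/2, β + SS/2) = Inverse-Gamma(4.5, 25.415).
The mode of Inverse-Gamma(a, b) is b/(a+1) = 25.415/5.5 ≈ 4.621.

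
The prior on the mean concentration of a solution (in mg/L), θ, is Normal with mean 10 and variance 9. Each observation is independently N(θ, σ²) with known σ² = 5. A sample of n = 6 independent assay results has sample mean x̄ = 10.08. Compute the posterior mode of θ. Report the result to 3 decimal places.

θ̂_MAP = 10.073

n = 6, x̄ = 10.08.
For a Normal prior and Normal likelihood with known variance, the posterior is Normal; its mode equals its mean, the precision-weighted average.
Prior precision 1/σ₀² = 1/9; data precision n/σ² = 6/5 = 1.2.
θ̂ = ((1/9)·10 + 1.2·10.08) / (1/9 + 1.2) = (14858/1125)/(59/45) = 14858/1475 ≈ 10.073.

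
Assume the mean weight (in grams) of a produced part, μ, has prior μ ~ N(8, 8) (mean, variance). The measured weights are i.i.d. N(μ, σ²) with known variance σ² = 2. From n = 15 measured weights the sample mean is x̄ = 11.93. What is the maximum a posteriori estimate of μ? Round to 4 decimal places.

n = 15, x̄ = 11.93.
For a Normal prior and Normal likelihood with known variance, the posterior is Normal; its mode equals its mean, the precision-weighted average.
Prior precision 1/σ₀² = 1/8 = 0.125; data precision n/σ² = 15/2 = 7.5.
μ̂ = (0.125·8 + 7.5·11.93) / (0.125 + 7.5) = 90.475/7.625 = 3619/305 ≈ 11.8656.

μ̂_MAP = 11.8656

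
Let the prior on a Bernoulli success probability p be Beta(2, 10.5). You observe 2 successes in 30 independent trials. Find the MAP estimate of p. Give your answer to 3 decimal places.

p̂_MAP = 0.074

Prior: Beta(2, 10.5).
Data: 2 successes in 30 trials. The binomial likelihood contributes p^2(1−p)^28, so the posterior is Beta(2+2, 10.5+28) = Beta(4, 38.5).
For Beta(a, b) with a, b > 1 the mode is (a−1)/(a+b−2) = 3/40.5 ≈ 0.074.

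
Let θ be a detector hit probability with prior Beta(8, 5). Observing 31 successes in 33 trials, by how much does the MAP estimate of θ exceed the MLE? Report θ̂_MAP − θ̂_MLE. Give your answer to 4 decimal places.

Posterior is Beta(39, 7); MAP = (39−1)/(46−2) = 38/44 ≈ 0.86364.
MLE ignores the prior: θ̂_MLE = k/n = 31/33 ≈ 0.93939.
Difference = 38/44 − 31/33 = -5/66 ≈ -0.0758.

MAP − MLE = -0.0758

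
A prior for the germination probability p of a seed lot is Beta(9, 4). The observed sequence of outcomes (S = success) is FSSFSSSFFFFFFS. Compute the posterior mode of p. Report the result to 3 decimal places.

p̂_MAP = 0.560

Prior: Beta(9, 4).
Data: 6 successes in 14 trials (from the sequence). The binomial likelihood contributes p^6(1−p)^8, so the posterior is Beta(9+6, 4+8) = Beta(15, 12).
For Beta(a, b) with a, b > 1 the mode is (a−1)/(a+b−2) = 14/25 ≈ 0.560.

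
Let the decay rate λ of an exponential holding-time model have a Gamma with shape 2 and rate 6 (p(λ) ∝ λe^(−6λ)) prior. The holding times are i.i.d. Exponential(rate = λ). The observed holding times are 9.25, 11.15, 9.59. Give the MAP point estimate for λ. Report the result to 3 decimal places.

The Exponential(rate=λ) likelihood is ∝ λ^n e^(−λΣtᵢ). Here n = 3 and Σtᵢ = 9.25 + 11.15 + 9.59 = 29.99.
Posterior ∝ λe^(−6λ) · λ^3e^(−29.99λ) = λ^4e^(−35.99λ), i.e. Gamma(5, 35.99).
Mode = (a−1)/b = 4/35.99 ≈ 0.111.

λ̂_MAP = 0.111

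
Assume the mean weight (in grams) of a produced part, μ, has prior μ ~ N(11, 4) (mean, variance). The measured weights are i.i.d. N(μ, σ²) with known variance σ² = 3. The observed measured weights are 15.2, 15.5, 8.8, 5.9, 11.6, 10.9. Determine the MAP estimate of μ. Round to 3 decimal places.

μ̂_MAP = 11.281

n = 6; x̄ = (15.2 + 15.5 + 8.8 + 5.9 + 11.6 + 10.9)/6 = 67.9/6 = 679/60 ≈ 11.3167.
For a Normal prior and Normal likelihood with known variance, the posterior is Normal; its mode equals its mean, the precision-weighted average.
Prior precision 1/σ₀² = 1/4 = 0.25; data precision n/σ² = 6/3 = 2.
μ̂ = (0.25·11 + 2·(679/60)) / (0.25 + 2) = (1523/60)/2.25 = 1523/135 ≈ 11.281.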